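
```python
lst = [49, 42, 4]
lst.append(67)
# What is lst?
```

[49, 42, 4, 67]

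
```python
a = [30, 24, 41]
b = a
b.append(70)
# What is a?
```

After line 1: a = [30, 24, 41]
After line 2 (b = a is an alias, same object): a = [30, 24, 41], b = [30, 24, 41]
After line 3 (b.append mutates the shared list): a = [30, 24, 41, 70], b = [30, 24, 41, 70]

[30, 24, 41, 70]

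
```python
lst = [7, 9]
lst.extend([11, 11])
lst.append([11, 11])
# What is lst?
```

After line 1: lst = [7, 9]
After line 2 (extend unpacks [11, 11]): lst = [7, 9, 11, 11]
After line 3 (append adds [11, 11] as single element): lst = [7, 9, 11, 11, [11, 11]]

[7, 9, 11, 11, [11, 11]]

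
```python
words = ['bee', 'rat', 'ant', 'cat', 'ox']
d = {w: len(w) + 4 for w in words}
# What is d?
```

{'bee': 7, 'rat': 7, 'ant': 7, 'cat': 7, 'ox': 6}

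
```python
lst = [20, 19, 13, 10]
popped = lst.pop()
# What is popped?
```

10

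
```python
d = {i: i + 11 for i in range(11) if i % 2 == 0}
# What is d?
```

{0: 11, 2: 13, 4: 15, 6: 17, 8: 19, 10: 21}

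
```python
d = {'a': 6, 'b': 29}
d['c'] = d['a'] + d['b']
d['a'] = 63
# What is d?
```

After line 1: d = {'a': 6, 'b': 29}
After line 2 (d['c'] = 6 + 29): d = {'a': 6, 'b': 29, 'c': 35}
After line 3: d = {'a': 63, 'b': 29, 'c': 35}

{'a': 63, 'b': 29, 'c': 35}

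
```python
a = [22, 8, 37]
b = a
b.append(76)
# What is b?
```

After line 1: a = [22, 8, 37]
After line 2 (b = a is an alias, same object): a = [22, 8, 37], b = [22, 8, 37]
After line 3 (b.append mutates the shared list): a = [22, 8, 37, 76], b = [22, 8, 37, 76]

[22, 8, 37, 76]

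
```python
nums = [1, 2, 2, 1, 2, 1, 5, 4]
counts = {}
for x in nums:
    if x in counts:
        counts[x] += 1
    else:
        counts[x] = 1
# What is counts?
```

Initial: counts = {}, nums = [1, 2, 2, 1, 2, 1, 5, 4]
See 1: counts = {1: 1}
See 2: counts = {1: 1, 2: 1}
See 2: counts = {1: 1, 2: 2}
See 1: counts = {1: 2, 2: 2}
See 2: counts = {1: 2, 2: 3}
See 1: counts = {1: 3, 2: 3}
See 5: counts = {1: 3, 2: 3, 5: 1}
See 4: counts = {1: 3, 2: 3, 5: 1, 4: 1}

{1: 3, 2: 3, 5: 1, 4: 1}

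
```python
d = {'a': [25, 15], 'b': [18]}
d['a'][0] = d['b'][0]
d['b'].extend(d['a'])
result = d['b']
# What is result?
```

After line 1: d = {'a': [25, 15], 'b': [18]}
After line 2 (a[0] = b[0] = 18): d = {'a': [18, 15], 'b': [18]}
After line 3 (b.extend(a) appends [18, 15]): d = {'a': [18, 15], 'b': [18, 18, 15]}
After line 4: result = d['b'] = [18, 18, 15]

[18, 18, 15]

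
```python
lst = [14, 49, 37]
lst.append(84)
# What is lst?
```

[14, 49, 37, 84]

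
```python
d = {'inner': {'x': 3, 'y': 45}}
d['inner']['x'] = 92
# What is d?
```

After line 1: d = {'inner': {'x': 3, 'y': 45}}
After line 2 (inner x overwritten): d = {'inner': {'x': 92, 'y': 45}}

{'inner': {'x': 92, 'y': 45}}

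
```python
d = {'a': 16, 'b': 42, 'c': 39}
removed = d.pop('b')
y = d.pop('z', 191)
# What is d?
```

After line 1: d = {'a': 16, 'b': 42, 'c': 39}
After line 2 (pop 'b' returns 42): d = {'a': 16, 'c': 39}, removed = 42
After line 3 (pop 'z' missing, returns default 191): d = {'a': 16, 'c': 39}, y = 191

{'a': 16, 'c': 39}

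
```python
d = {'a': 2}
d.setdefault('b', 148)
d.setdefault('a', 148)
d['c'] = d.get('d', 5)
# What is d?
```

After line 1: d = {'a': 2}
After line 2 (setdefault adds 'b'=148): d = {'a': 2, 'b': 148}
After line 3 (setdefault 'a' no-op, already exists): d = {'a': 2, 'b': 148}
After line 4 (get('d', 5) returns default since 'd' not in d): d = {'a': 2, 'b': 148, 'c': 5}

{'a': 2, 'b': 148, 'c': 5}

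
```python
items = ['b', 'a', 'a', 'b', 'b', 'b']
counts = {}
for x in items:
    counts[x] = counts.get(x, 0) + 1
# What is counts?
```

Initial: counts = {}, items = ['b', 'a', 'a', 'b', 'b', 'b']
See 'b': counts = {'b': 1}
See 'a': counts = {'b': 1, 'a': 1}
See 'a': counts = {'b': 1, 'a': 2}
See 'b': counts = {'b': 2, 'a': 2}
See 'b': counts = {'b': 3, 'a': 2}
See 'b': counts = {'b': 4, 'a': 2}

{'b': 4, 'a': 2}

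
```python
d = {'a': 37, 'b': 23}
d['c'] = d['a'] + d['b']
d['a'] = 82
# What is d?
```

After line 1: d = {'a': 37, 'b': 23}
After line 2 (d['c'] = 37 + 23): d = {'a': 37, 'b': 23, 'c': 60}
After line 3: d = {'a': 82, 'b': 23, 'c': 60}

{'a': 82, 'b': 23, 'c': 60}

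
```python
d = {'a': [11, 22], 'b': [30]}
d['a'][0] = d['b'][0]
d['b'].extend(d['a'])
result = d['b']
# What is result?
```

After line 1: d = {'a': [11, 22], 'b': [30]}
After line 2 (a[0] = b[0] = 30): d = {'a': [30, 22], 'b': [30]}
After line 3 (b.extend(a) appends [30, 22]): d = {'a': [30, 22], 'b': [30, 30, 22]}
After line 4: result = d['b'] = [30, 30, 22]

[30, 30, 22]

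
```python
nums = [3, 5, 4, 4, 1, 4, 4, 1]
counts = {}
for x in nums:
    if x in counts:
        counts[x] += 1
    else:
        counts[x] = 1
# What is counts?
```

Initial: counts = {}, nums = [3, 5, 4, 4, 1, 4, 4, 1]
See 3: counts = {3: 1}
See 5: counts = {3: 1, 5: 1}
See 4: counts = {3: 1, 5: 1, 4: 1}
See 4: counts = {3: 1, 5: 1, 4: 2}
See 1: counts = {3: 1, 5: 1, 4: 2, 1: 1}
See 4: counts = {3: 1, 5: 1, 4: 3, 1: 1}
See 4: counts = {3: 1, 5: 1, 4: 4, 1: 1}
See 1: counts = {3: 1, 5: 1, 4: 4, 1: 2}

{3: 1, 5: 1, 4: 4, 1: 2}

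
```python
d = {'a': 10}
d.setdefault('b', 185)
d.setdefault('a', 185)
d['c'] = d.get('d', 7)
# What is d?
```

After line 1: d = {'a': 10}
After line 2 (setdefault adds 'b'=185): d = {'a': 10, 'b': 185}
After line 3 (setdefault 'a' no-op, already exists): d = {'a': 10, 'b': 185}
After line 4 (get('d', 7) returns default since 'd' not in d): d = {'a': 10, 'b': 185, 'c': 7}

{'a': 10, 'b': 185, 'c': 7}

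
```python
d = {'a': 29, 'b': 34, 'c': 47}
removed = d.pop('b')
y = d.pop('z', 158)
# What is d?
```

After line 1: d = {'a': 29, 'b': 34, 'c': 47}
After line 2 (pop 'b' returns 34): d = {'a': 29, 'c': 47}, removed = 34
After line 3 (pop 'z' missing, returns default 158): d = {'a': 29, 'c': 47}, y = 158

{'a': 29, 'c': 47}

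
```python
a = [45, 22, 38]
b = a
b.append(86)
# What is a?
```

After line 1: a = [45, 22, 38]
After line 2 (b = a is an alias, same object): a = [45, 22, 38], b = [45, 22, 38]
After line 3 (b.append mutates the shared list): a = [45, 22, 38, 86], b = [45, 22, 38, 86]

[45, 22, 38, 86]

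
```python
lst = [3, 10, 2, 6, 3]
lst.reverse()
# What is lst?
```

[3, 6, 2, 10, 3]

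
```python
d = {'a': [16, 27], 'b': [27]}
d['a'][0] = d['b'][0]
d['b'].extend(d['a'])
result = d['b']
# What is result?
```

After line 1: d = {'a': [16, 27], 'b': [27]}
After line 2 (a[0] = b[0] = 27): d = {'a': [27, 27], 'b': [27]}
After line 3 (b.extend(a) appends [27, 27]): d = {'a': [27, 27], 'b': [27, 27, 27]}
After line 4: result = d['b'] = [27, 27, 27]

[27, 27, 27]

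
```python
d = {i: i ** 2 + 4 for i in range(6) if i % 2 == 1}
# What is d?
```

{1: 5, 3: 13, 5: 29}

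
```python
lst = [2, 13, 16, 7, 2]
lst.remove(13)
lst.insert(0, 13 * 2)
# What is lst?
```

After line 1: lst = [2, 13, 16, 7, 2]
After line 2 (remove first 13): lst = [2, 16, 7, 2]
After line 3 (insert 26 at index 0): lst = [26, 2, 16, 7, 2]

[26, 2, 16, 7, 2]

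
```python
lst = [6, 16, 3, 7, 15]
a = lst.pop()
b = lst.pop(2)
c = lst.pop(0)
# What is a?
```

After line 1: lst = [6, 16, 3, 7, 15]
After line 2 (pop() -> a = 15): lst = [6, 16, 3, 7]
After line 3 (pop(2) -> b = 3): lst = [6, 16, 7]
After line 4 (pop(0) -> c = 6): lst = [16, 7]

15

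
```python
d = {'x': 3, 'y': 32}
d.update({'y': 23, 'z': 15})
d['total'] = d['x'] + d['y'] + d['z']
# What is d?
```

After line 1: d = {'x': 3, 'y': 32}
After line 2 (y overwritten, z added): d = {'x': 3, 'y': 23, 'z': 15}
After line 3 (total = 3 + 23 + 15 = 41): d = {'x': 3, 'y': 23, 'z': 15, 'total': 41}

{'x': 3, 'y': 23, 'z': 15, 'total': 41}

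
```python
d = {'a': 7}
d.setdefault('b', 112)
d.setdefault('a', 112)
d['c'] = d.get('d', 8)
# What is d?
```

After line 1: d = {'a': 7}
After line 2 (setdefault adds 'b'=112): d = {'a': 7, 'b': 112}
After line 3 (setdefault 'a' no-op, already exists): d = {'a': 7, 'b': 112}
After line 4 (get('d', 8) returns default since 'd' not in d): d = {'a': 7, 'b': 112, 'c': 8}

{'a': 7, 'b': 112, 'c': 8}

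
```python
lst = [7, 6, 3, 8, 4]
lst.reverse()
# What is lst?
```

[4, 8, 3, 6, 7]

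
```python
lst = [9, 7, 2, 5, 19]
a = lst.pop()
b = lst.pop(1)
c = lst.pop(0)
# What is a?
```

After line 1: lst = [9, 7, 2, 5, 19]
After line 2 (pop() -> a = 19): lst = [9, 7, 2, 5]
After line 3 (pop(1) -> b = 7): lst = [9, 2, 5]
After line 4 (pop(0) -> c = 9): lst = [2, 5]

19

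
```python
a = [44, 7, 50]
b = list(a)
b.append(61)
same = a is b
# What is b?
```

After line 1: a = [44, 7, 50]
After line 2 (b = list(a) is a shallow copy, new object): a = [44, 7, 50], b = [44, 7, 50]
After line 3 (append only mutates b): a = [44, 7, 50], b = [44, 7, 50, 61]
After line 4 (same = a is b; different objects -> False): same = False

[44, 7, 50, 61]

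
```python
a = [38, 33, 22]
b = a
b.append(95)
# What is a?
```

After line 1: a = [38, 33, 22]
After line 2 (b = a is an alias, same object): a = [38, 33, 22], b = [38, 33, 22]
After line 3 (b.append mutates the shared list): a = [38, 33, 22, 95], b = [38, 33, 22, 95]

[38, 33, 22, 95]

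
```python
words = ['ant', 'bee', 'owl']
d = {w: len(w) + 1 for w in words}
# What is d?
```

{'ant': 4, 'bee': 4, 'owl': 4}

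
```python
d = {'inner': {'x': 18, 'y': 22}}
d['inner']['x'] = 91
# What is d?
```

After line 1: d = {'inner': {'x': 18, 'y': 22}}
After line 2 (inner x overwritten): d = {'inner': {'x': 91, 'y': 22}}

{'inner': {'x': 91, 'y': 22}}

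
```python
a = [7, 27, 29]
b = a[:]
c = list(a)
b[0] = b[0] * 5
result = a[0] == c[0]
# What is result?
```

After line 1: a = [7, 27, 29]
After line 2 (b = a[:], copy): a = [7, 27, 29], b = [7, 27, 29]
After line 3 (c = list(a) is a copy, new object): c = [7, 27, 29]
After line 4 (b[0] = 7 * 5 = 35; only b mutates (copy)): a = [7, 27, 29], b = [35, 27, 29], c = [7, 27, 29]
After line 5 (a[0] = 7, c[0] = 7; result = True)

True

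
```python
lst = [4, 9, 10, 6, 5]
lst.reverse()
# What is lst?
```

[5, 6, 10, 9, 4]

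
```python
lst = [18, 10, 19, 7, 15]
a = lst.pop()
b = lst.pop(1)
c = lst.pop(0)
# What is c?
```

After line 1: lst = [18, 10, 19, 7, 15]
After line 2 (pop() -> a = 15): lst = [18, 10, 19, 7]
After line 3 (pop(1) -> b = 10): lst = [18, 19, 7]
After line 4 (pop(0) -> c = 18): lst = [19, 7]

18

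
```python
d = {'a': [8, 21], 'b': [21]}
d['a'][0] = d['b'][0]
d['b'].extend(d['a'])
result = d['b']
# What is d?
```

After line 1: d = {'a': [8, 21], 'b': [21]}
After line 2 (a[0] = b[0] = 21): d = {'a': [21, 21], 'b': [21]}
After line 3 (b.extend(a) appends [21, 21]): d = {'a': [21, 21], 'b': [21, 21, 21]}
After line 4: result = d['b'] = [21, 21, 21]

{'a': [21, 21], 'b': [21, 21, 21]}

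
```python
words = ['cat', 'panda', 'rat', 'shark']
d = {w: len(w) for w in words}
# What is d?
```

{'cat': 3, 'panda': 5, 'rat': 3, 'shark': 5}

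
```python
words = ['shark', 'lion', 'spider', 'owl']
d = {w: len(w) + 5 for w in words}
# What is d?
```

{'shark': 10, 'lion': 9, 'spider': 11, 'owl': 8}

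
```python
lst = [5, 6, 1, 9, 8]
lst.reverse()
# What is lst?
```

[8, 9, 1, 6, 5]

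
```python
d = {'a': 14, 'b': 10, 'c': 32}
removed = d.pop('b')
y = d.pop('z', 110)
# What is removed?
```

After line 1: d = {'a': 14, 'b': 10, 'c': 32}
After line 2 (pop 'b' returns 10): d = {'a': 14, 'c': 32}, removed = 10
After line 3 (pop 'z' missing, returns default 110): d = {'a': 14, 'c': 32}, y = 110

10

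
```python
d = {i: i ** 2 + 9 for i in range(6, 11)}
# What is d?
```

{6: 45, 7: 58, 8: 73, 9: 90, 10: 109}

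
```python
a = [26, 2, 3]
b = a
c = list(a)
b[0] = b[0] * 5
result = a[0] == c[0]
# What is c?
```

After line 1: a = [26, 2, 3]
After line 2 (b = a, alias): a = [26, 2, 3], b = [26, 2, 3]
After line 3 (c = list(a) is a copy, new object): c = [26, 2, 3]
After line 4 (b[0] = 26 * 5 = 130; mutates shared a/b): a = b = [130, 2, 3], c = [26, 2, 3]
After line 5 (a[0] = 130, c[0] = 26; result = False)

[26, 2, 3]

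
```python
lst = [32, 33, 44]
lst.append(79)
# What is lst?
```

[32, 33, 44, 79]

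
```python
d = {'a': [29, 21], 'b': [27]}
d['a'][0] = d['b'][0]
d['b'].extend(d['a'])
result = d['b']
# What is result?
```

After line 1: d = {'a': [29, 21], 'b': [27]}
After line 2 (a[0] = b[0] = 27): d = {'a': [27, 21], 'b': [27]}
After line 3 (b.extend(a) appends [27, 21]): d = {'a': [27, 21], 'b': [27, 27, 21]}
After line 4: result = d['b'] = [27, 27, 21]

[27, 27, 21]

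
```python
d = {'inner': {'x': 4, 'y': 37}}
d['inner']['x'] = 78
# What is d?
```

After line 1: d = {'inner': {'x': 4, 'y': 37}}
After line 2 (inner x overwritten): d = {'inner': {'x': 78, 'y': 37}}

{'inner': {'x': 78, 'y': 37}}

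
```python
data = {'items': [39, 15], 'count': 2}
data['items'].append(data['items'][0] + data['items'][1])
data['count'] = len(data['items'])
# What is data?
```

After line 1: data = {'items': [39, 15], 'count': 2}
After line 2 (append 39 + 15 = 54): data = {'items': [39, 15, 54], 'count': 2}
After line 3 (count = len(items) = 3): data = {'items': [39, 15, 54], 'count': 3}

{'items': [39, 15, 54], 'count': 3}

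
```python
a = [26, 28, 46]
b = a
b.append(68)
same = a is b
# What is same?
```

After line 1: a = [26, 28, 46]
After line 2 (b = a is an alias, same object): a = [26, 28, 46], b = [26, 28, 46]
After line 3 (b.append mutates the shared list): a = [26, 28, 46, 68], b = [26, 28, 46, 68]
After line 4 (same = a is b; same object -> True): same = True

True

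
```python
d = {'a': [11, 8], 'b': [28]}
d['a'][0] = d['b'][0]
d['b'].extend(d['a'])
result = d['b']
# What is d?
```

After line 1: d = {'a': [11, 8], 'b': [28]}
After line 2 (a[0] = b[0] = 28): d = {'a': [28, 8], 'b': [28]}
After line 3 (b.extend(a) appends [28, 8]): d = {'a': [28, 8], 'b': [28, 28, 8]}
After line 4: result = d['b'] = [28, 28, 8]

{'a': [28, 8], 'b': [28, 28, 8]}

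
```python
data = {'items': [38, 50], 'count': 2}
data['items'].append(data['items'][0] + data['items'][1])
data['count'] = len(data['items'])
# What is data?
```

After line 1: data = {'items': [38, 50], 'count': 2}
After line 2 (append 38 + 50 = 88): data = {'items': [38, 50, 88], 'count': 2}
After line 3 (count = len(items) = 3): data = {'items': [38, 50, 88], 'count': 3}

{'items': [38, 50, 88], 'count': 3}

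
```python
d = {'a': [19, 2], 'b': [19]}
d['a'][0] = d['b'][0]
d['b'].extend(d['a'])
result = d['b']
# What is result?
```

After line 1: d = {'a': [19, 2], 'b': [19]}
After line 2 (a[0] = b[0] = 19): d = {'a': [19, 2], 'b': [19]}
After line 3 (b.extend(a) appends [19, 2]): d = {'a': [19, 2], 'b': [19, 19, 2]}
After line 4: result = d['b'] = [19, 19, 2]

[19, 19, 2]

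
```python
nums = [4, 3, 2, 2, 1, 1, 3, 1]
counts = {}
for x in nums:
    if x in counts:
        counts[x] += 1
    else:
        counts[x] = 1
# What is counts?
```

Initial: counts = {}, nums = [4, 3, 2, 2, 1, 1, 3, 1]
See 4: counts = {4: 1}
See 3: counts = {4: 1, 3: 1}
See 2: counts = {4: 1, 3: 1, 2: 1}
See 2: counts = {4: 1, 3: 1, 2: 2}
See 1: counts = {4: 1, 3: 1, 2: 2, 1: 1}
See 1: counts = {4: 1, 3: 1, 2: 2, 1: 2}
See 3: counts = {4: 1, 3: 2, 2: 2, 1: 2}
See 1: counts = {4: 1, 3: 2, 2: 2, 1: 3}

{4: 1, 3: 2, 2: 2, 1: 3}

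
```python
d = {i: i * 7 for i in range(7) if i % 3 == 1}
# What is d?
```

{1: 7, 4: 28}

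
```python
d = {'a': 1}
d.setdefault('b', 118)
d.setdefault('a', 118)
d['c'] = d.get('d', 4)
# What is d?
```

After line 1: d = {'a': 1}
After line 2 (setdefault adds 'b'=118): d = {'a': 1, 'b': 118}
After line 3 (setdefault 'a' no-op, already exists): d = {'a': 1, 'b': 118}
After line 4 (get('d', 4) returns default since 'd' not in d): d = {'a': 1, 'b': 118, 'c': 4}

{'a': 1, 'b': 118, 'c': 4}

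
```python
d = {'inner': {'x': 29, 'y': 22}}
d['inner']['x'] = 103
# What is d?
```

After line 1: d = {'inner': {'x': 29, 'y': 22}}
After line 2 (inner x overwritten): d = {'inner': {'x': 103, 'y': 22}}

{'inner': {'x': 103, 'y': 22}}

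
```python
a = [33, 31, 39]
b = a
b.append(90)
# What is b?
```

After line 1: a = [33, 31, 39]
After line 2 (b = a is an alias, same object): a = [33, 31, 39], b = [33, 31, 39]
After line 3 (b.append mutates the shared list): a = [33, 31, 39, 90], b = [33, 31, 39, 90]

[33, 31, 39, 90]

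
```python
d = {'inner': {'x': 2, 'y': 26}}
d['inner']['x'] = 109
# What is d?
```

After line 1: d = {'inner': {'x': 2, 'y': 26}}
After line 2 (inner x overwritten): d = {'inner': {'x': 109, 'y': 26}}

{'inner': {'x': 109, 'y': 26}}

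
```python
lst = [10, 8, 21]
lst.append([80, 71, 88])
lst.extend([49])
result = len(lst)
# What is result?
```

After line 1: lst = [10, 8, 21]
After line 2 (append adds [80, 71, 88] as single element): lst = [10, 8, 21, [80, 71, 88]]
After line 3 (extend unpacks [49], adds 49): lst = [10, 8, 21, [80, 71, 88], 49]
After line 4: result = len(lst) = 5

5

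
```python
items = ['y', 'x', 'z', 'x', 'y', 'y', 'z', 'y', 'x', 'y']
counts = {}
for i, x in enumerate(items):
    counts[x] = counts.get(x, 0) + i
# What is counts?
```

Initial: counts = {}, items = ['y', 'x', 'z', 'x', 'y', 'y', 'z', 'y', 'x', 'y']
i=0, x='y': counts = {'y': 0}
i=1, x='x': counts = {'y': 0, 'x': 1}
i=2, x='z': counts = {'y': 0, 'x': 1, 'z': 2}
i=3, x='x': counts = {'y': 0, 'x': 4, 'z': 2}
i=4, x='y': counts = {'y': 4, 'x': 4, 'z': 2}
i=5, x='y': counts = {'y': 9, 'x': 4, 'z': 2}
i=6, x='z': counts = {'y': 9, 'x': 4, 'z': 8}
i=7, x='y': counts = {'y': 16, 'x': 4, 'z': 8}
i=8, x='x': counts = {'y': 16, 'x': 12, 'z': 8}
i=9, x='y': counts = {'y': 25, 'x': 12, 'z': 8}

{'y': 25, 'x': 12, 'z': 8}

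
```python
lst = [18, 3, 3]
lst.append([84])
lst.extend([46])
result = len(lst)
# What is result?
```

After line 1: lst = [18, 3, 3]
After line 2 (append adds [84] as single element): lst = [18, 3, 3, [84]]
After line 3 (extend unpacks [46], adds 46): lst = [18, 3, 3, [84], 46]
After line 4: result = len(lst) = 5

5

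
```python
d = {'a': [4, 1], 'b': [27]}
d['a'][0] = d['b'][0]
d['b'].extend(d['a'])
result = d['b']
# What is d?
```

After line 1: d = {'a': [4, 1], 'b': [27]}
After line 2 (a[0] = b[0] = 27): d = {'a': [27, 1], 'b': [27]}
After line 3 (b.extend(a) appends [27, 1]): d = {'a': [27, 1], 'b': [27, 27, 1]}
After line 4: result = d['b'] = [27, 27, 1]

{'a': [27, 1], 'b': [27, 27, 1]}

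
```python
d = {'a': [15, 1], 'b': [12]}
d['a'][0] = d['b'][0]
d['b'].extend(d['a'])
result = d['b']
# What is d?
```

After line 1: d = {'a': [15, 1], 'b': [12]}
After line 2 (a[0] = b[0] = 12): d = {'a': [12, 1], 'b': [12]}
After line 3 (b.extend(a) appends [12, 1]): d = {'a': [12, 1], 'b': [12, 12, 1]}
After line 4: result = d['b'] = [12, 12, 1]

{'a': [12, 1], 'b': [12, 12, 1]}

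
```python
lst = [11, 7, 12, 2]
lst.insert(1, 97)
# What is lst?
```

[11, 97, 7, 12, 2]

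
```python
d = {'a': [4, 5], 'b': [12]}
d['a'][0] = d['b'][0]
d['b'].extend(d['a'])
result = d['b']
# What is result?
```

After line 1: d = {'a': [4, 5], 'b': [12]}
After line 2 (a[0] = b[0] = 12): d = {'a': [12, 5], 'b': [12]}
After line 3 (b.extend(a) appends [12, 5]): d = {'a': [12, 5], 'b': [12, 12, 5]}
After line 4: result = d['b'] = [12, 12, 5]

[12, 12, 5]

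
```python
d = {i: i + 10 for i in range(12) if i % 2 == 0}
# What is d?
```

{0: 10, 2: 12, 4: 14, 6: 16, 8: 18, 10: 20}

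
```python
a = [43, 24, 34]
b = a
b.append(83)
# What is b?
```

After line 1: a = [43, 24, 34]
After line 2 (b = a is an alias, same object): a = [43, 24, 34], b = [43, 24, 34]
After line 3 (b.append mutates the shared list): a = [43, 24, 34, 83], b = [43, 24, 34, 83]

[43, 24, 34, 83]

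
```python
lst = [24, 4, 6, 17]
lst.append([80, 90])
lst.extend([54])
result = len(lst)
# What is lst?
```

After line 1: lst = [24, 4, 6, 17]
After line 2 (append adds [80, 90] as single element): lst = [24, 4, 6, 17, [80, 90]]
After line 3 (extend unpacks [54], adds 54): lst = [24, 4, 6, 17, [80, 90], 54]
After line 4: result = len(lst) = 6

[24, 4, 6, 17, [80, 90], 54]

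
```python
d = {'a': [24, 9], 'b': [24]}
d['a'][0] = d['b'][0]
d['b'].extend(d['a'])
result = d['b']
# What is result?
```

After line 1: d = {'a': [24, 9], 'b': [24]}
After line 2 (a[0] = b[0] = 24): d = {'a': [24, 9], 'b': [24]}
After line 3 (b.extend(a) appends [24, 9]): d = {'a': [24, 9], 'b': [24, 24, 9]}
After line 4: result = d['b'] = [24, 24, 9]

[24, 24, 9]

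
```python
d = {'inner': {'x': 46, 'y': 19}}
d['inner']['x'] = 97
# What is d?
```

After line 1: d = {'inner': {'x': 46, 'y': 19}}
After line 2 (inner x overwritten): d = {'inner': {'x': 97, 'y': 19}}

{'inner': {'x': 97, 'y': 19}}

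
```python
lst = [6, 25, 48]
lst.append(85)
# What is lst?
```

[6, 25, 48, 85]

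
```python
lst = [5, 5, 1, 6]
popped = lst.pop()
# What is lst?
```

[5, 5, 1]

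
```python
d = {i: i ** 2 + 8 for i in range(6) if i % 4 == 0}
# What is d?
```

{0: 8, 4: 24}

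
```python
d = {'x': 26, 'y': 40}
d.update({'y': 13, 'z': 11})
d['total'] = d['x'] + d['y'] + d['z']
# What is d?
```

After line 1: d = {'x': 26, 'y': 40}
After line 2 (y overwritten, z added): d = {'x': 26, 'y': 13, 'z': 11}
After line 3 (total = 26 + 13 + 11 = 50): d = {'x': 26, 'y': 13, 'z': 11, 'total': 50}

{'x': 26, 'y': 13, 'z': 11, 'total': 50}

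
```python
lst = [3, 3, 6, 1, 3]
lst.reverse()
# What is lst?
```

[3, 1, 6, 3, 3]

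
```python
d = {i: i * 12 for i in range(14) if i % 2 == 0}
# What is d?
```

{0: 0, 2: 24, 4: 48, 6: 72, 8: 96, 10: 120, 12: 144}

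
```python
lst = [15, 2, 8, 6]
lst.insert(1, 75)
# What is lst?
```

[15, 75, 2, 8, 6]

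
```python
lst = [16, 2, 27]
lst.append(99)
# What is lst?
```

[16, 2, 27, 99]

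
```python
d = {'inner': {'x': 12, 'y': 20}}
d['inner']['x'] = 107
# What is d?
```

After line 1: d = {'inner': {'x': 12, 'y': 20}}
After line 2 (inner x overwritten): d = {'inner': {'x': 107, 'y': 20}}

{'inner': {'x': 107, 'y': 20}}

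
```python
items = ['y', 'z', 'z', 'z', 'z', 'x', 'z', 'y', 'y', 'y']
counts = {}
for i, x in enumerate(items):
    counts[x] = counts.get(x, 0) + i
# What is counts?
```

Initial: counts = {}, items = ['y', 'z', 'z', 'z', 'z', 'x', 'z', 'y', 'y', 'y']
i=0, x='y': counts = {'y': 0}
i=1, x='z': counts = {'y': 0, 'z': 1}
i=2, x='z': counts = {'y': 0, 'z': 3}
i=3, x='z': counts = {'y': 0, 'z': 6}
i=4, x='z': counts = {'y': 0, 'z': 10}
i=5, x='x': counts = {'y': 0, 'z': 10, 'x': 5}
i=6, x='z': counts = {'y': 0, 'z': 16, 'x': 5}
i=7, x='y': counts = {'y': 7, 'z': 16, 'x': 5}
i=8, x='y': counts = {'y': 15, 'z': 16, 'x': 5}
i=9, x='y': counts = {'y': 24, 'z': 16, 'x': 5}

{'y': 24, 'z': 16, 'x': 5}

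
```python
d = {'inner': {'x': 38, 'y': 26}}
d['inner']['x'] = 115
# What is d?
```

After line 1: d = {'inner': {'x': 38, 'y': 26}}
After line 2 (inner x overwritten): d = {'inner': {'x': 115, 'y': 26}}

{'inner': {'x': 115, 'y': 26}}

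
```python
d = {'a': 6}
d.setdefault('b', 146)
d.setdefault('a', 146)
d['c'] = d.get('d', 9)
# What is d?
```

After line 1: d = {'a': 6}
After line 2 (setdefault adds 'b'=146): d = {'a': 6, 'b': 146}
After line 3 (setdefault 'a' no-op, already exists): d = {'a': 6, 'b': 146}
After line 4 (get('d', 9) returns default since 'd' not in d): d = {'a': 6, 'b': 146, 'c': 9}

{'a': 6, 'b': 146, 'c': 9}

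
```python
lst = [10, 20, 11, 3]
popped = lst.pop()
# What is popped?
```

3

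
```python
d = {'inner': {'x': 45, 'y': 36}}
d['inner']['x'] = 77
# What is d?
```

After line 1: d = {'inner': {'x': 45, 'y': 36}}
After line 2 (inner x overwritten): d = {'inner': {'x': 77, 'y': 36}}

{'inner': {'x': 77, 'y': 36}}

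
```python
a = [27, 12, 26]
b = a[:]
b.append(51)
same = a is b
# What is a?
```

After line 1: a = [27, 12, 26]
After line 2 (b = a[:] is a shallow copy, new object): a = [27, 12, 26], b = [27, 12, 26]
After line 3 (append only mutates b): a = [27, 12, 26], b = [27, 12, 26, 51]
After line 4 (same = a is b; different objects -> False): same = False

[27, 12, 26]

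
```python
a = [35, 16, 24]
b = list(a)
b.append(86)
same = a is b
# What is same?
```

After line 1: a = [35, 16, 24]
After line 2 (b = list(a) is a shallow copy, new object): a = [35, 16, 24], b = [35, 16, 24]
After line 3 (append only mutates b): a = [35, 16, 24], b = [35, 16, 24, 86]
After line 4 (same = a is b; different objects -> False): same = False

False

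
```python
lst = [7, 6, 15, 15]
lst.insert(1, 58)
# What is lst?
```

[7, 58, 6, 15, 15]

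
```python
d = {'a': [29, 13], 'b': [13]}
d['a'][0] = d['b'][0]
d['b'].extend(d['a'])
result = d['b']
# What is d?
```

After line 1: d = {'a': [29, 13], 'b': [13]}
After line 2 (a[0] = b[0] = 13): d = {'a': [13, 13], 'b': [13]}
After line 3 (b.extend(a) appends [13, 13]): d = {'a': [13, 13], 'b': [13, 13, 13]}
After line 4: result = d['b'] = [13, 13, 13]

{'a': [13, 13], 'b': [13, 13, 13]}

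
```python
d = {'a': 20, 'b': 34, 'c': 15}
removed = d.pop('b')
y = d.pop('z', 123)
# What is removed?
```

After line 1: d = {'a': 20, 'b': 34, 'c': 15}
After line 2 (pop 'b' returns 34): d = {'a': 20, 'c': 15}, removed = 34
After line 3 (pop 'z' missing, returns default 123): d = {'a': 20, 'c': 15}, y = 123

34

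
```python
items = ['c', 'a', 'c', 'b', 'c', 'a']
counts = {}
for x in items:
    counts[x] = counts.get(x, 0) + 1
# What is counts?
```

Initial: counts = {}, items = ['c', 'a', 'c', 'b', 'c', 'a']
See 'c': counts = {'c': 1}
See 'a': counts = {'c': 1, 'a': 1}
See 'c': counts = {'c': 2, 'a': 1}
See 'b': counts = {'c': 2, 'a': 1, 'b': 1}
See 'c': counts = {'c': 3, 'a': 1, 'b': 1}
See 'a': counts = {'c': 3, 'a': 2, 'b': 1}

{'c': 3, 'a': 2, 'b': 1}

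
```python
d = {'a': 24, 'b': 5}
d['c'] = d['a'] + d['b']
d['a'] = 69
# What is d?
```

After line 1: d = {'a': 24, 'b': 5}
After line 2 (d['c'] = 24 + 5): d = {'a': 24, 'b': 5, 'c': 29}
After line 3: d = {'a': 69, 'b': 5, 'c': 29}

{'a': 69, 'b': 5, 'c': 29}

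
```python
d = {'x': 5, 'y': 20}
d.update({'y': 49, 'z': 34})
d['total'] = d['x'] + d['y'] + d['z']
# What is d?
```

After line 1: d = {'x': 5, 'y': 20}
After line 2 (y overwritten, z added): d = {'x': 5, 'y': 49, 'z': 34}
After line 3 (total = 5 + 49 + 34 = 88): d = {'x': 5, 'y': 49, 'z': 34, 'total': 88}

{'x': 5, 'y': 49, 'z': 34, 'total': 88}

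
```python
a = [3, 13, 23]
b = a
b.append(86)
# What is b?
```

After line 1: a = [3, 13, 23]
After line 2 (b = a is an alias, same object): a = [3, 13, 23], b = [3, 13, 23]
After line 3 (b.append mutates the shared list): a = [3, 13, 23, 86], b = [3, 13, 23, 86]

[3, 13, 23, 86]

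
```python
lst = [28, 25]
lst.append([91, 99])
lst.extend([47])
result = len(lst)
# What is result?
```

After line 1: lst = [28, 25]
After line 2 (append adds [91, 99] as single element): lst = [28, 25, [91, 99]]
After line 3 (extend unpacks [47], adds 47): lst = [28, 25, [91, 99], 47]
After line 4: result = len(lst) = 4

4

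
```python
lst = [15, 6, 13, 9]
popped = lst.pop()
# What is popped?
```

9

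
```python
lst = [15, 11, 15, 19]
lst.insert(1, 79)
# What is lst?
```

[15, 79, 11, 15, 19]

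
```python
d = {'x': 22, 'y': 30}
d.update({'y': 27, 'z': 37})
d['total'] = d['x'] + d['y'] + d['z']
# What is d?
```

After line 1: d = {'x': 22, 'y': 30}
After line 2 (y overwritten, z added): d = {'x': 22, 'y': 27, 'z': 37}
After line 3 (total = 22 + 27 + 37 = 86): d = {'x': 22, 'y': 27, 'z': 37, 'total': 86}

{'x': 22, 'y': 27, 'z': 37, 'total': 86}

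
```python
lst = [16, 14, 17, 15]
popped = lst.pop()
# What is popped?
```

15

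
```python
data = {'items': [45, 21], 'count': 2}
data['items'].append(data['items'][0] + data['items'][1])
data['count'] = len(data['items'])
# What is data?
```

After line 1: data = {'items': [45, 21], 'count': 2}
After line 2 (append 45 + 21 = 66): data = {'items': [45, 21, 66], 'count': 2}
After line 3 (count = len(items) = 3): data = {'items': [45, 21, 66], 'count': 3}

{'items': [45, 21, 66], 'count': 3}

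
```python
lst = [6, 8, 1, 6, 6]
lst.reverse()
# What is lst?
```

[6, 6, 1, 8, 6]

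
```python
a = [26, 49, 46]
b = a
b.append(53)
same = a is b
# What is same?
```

After line 1: a = [26, 49, 46]
After line 2 (b = a is an alias, same object): a = [26, 49, 46], b = [26, 49, 46]
After line 3 (b.append mutates the shared list): a = [26, 49, 46, 53], b = [26, 49, 46, 53]
After line 4 (same = a is b; same object -> True): same = True

True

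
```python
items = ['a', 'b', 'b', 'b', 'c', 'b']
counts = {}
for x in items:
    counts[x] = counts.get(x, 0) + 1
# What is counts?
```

Initial: counts = {}, items = ['a', 'b', 'b', 'b', 'c', 'b']
See 'a': counts = {'a': 1}
See 'b': counts = {'a': 1, 'b': 1}
See 'b': counts = {'a': 1, 'b': 2}
See 'b': counts = {'a': 1, 'b': 3}
See 'c': counts = {'a': 1, 'b': 3, 'c': 1}
See 'b': counts = {'a': 1, 'b': 4, 'c': 1}

{'a': 1, 'b': 4, 'c': 1}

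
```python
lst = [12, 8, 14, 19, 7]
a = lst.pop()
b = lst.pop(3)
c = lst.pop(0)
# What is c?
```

After line 1: lst = [12, 8, 14, 19, 7]
After line 2 (pop() -> a = 7): lst = [12, 8, 14, 19]
After line 3 (pop(3) -> b = 19): lst = [12, 8, 14]
After line 4 (pop(0) -> c = 12): lst = [8, 14]

12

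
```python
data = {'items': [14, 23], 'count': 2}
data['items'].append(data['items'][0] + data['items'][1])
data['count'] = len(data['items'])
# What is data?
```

After line 1: data = {'items': [14, 23], 'count': 2}
After line 2 (append 14 + 23 = 37): data = {'items': [14, 23, 37], 'count': 2}
After line 3 (count = len(items) = 3): data = {'items': [14, 23, 37], 'count': 3}

{'items': [14, 23, 37], 'count': 3}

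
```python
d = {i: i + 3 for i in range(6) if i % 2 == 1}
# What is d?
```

{1: 4, 3: 6, 5: 8}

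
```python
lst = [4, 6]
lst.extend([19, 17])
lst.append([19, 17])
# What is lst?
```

After line 1: lst = [4, 6]
After line 2 (extend unpacks [19, 17]): lst = [4, 6, 19, 17]
After line 3 (append adds [19, 17] as single element): lst = [4, 6, 19, 17, [19, 17]]

[4, 6, 19, 17, [19, 17]]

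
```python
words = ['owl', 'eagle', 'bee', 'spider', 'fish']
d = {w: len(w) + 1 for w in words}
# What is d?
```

{'owl': 4, 'eagle': 6, 'bee': 4, 'spider': 7, 'fish': 5}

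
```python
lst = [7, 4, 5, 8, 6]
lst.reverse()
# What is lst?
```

[6, 8, 5, 4, 7]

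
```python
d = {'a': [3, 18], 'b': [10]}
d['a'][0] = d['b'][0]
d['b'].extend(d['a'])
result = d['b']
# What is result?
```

After line 1: d = {'a': [3, 18], 'b': [10]}
After line 2 (a[0] = b[0] = 10): d = {'a': [10, 18], 'b': [10]}
After line 3 (b.extend(a) appends [10, 18]): d = {'a': [10, 18], 'b': [10, 10, 18]}
After line 4: result = d['b'] = [10, 10, 18]

[10, 10, 18]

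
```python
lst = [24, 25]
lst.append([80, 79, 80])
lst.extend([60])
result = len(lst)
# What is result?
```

After line 1: lst = [24, 25]
After line 2 (append adds [80, 79, 80] as single element): lst = [24, 25, [80, 79, 80]]
After line 3 (extend unpacks [60], adds 60): lst = [24, 25, [80, 79, 80], 60]
After line 4: result = len(lst) = 4

4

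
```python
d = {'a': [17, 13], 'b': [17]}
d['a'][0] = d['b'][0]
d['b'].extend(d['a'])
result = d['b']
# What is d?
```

After line 1: d = {'a': [17, 13], 'b': [17]}
After line 2 (a[0] = b[0] = 17): d = {'a': [17, 13], 'b': [17]}
After line 3 (b.extend(a) appends [17, 13]): d = {'a': [17, 13], 'b': [17, 17, 13]}
After line 4: result = d['b'] = [17, 17, 13]

{'a': [17, 13], 'b': [17, 17, 13]}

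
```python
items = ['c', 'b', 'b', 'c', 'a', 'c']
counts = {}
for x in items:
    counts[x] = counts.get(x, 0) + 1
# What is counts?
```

Initial: counts = {}, items = ['c', 'b', 'b', 'c', 'a', 'c']
See 'c': counts = {'c': 1}
See 'b': counts = {'c': 1, 'b': 1}
See 'b': counts = {'c': 1, 'b': 2}
See 'c': counts = {'c': 2, 'b': 2}
See 'a': counts = {'c': 2, 'b': 2, 'a': 1}
See 'c': counts = {'c': 3, 'b': 2, 'a': 1}

{'c': 3, 'b': 2, 'a': 1}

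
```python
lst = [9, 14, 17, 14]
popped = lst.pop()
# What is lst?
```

[9, 14, 17]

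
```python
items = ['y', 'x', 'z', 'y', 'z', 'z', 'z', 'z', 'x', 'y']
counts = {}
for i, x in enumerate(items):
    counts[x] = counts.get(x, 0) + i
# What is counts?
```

Initial: counts = {}, items = ['y', 'x', 'z', 'y', 'z', 'z', 'z', 'z', 'x', 'y']
i=0, x='y': counts = {'y': 0}
i=1, x='x': counts = {'y': 0, 'x': 1}
i=2, x='z': counts = {'y': 0, 'x': 1, 'z': 2}
i=3, x='y': counts = {'y': 3, 'x': 1, 'z': 2}
i=4, x='z': counts = {'y': 3, 'x': 1, 'z': 6}
i=5, x='z': counts = {'y': 3, 'x': 1, 'z': 11}
i=6, x='z': counts = {'y': 3, 'x': 1, 'z': 17}
i=7, x='z': counts = {'y': 3, 'x': 1, 'z': 24}
i=8, x='x': counts = {'y': 3, 'x': 9, 'z': 24}
i=9, x='y': counts = {'y': 12, 'x': 9, 'z': 24}

{'y': 12, 'x': 9, 'z': 24}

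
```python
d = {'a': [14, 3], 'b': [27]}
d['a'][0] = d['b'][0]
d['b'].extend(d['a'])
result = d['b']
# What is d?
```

After line 1: d = {'a': [14, 3], 'b': [27]}
After line 2 (a[0] = b[0] = 27): d = {'a': [27, 3], 'b': [27]}
After line 3 (b.extend(a) appends [27, 3]): d = {'a': [27, 3], 'b': [27, 27, 3]}
After line 4: result = d['b'] = [27, 27, 3]

{'a': [27, 3], 'b': [27, 27, 3]}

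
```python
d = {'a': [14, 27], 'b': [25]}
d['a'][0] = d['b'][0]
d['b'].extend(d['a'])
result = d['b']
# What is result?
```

After line 1: d = {'a': [14, 27], 'b': [25]}
After line 2 (a[0] = b[0] = 25): d = {'a': [25, 27], 'b': [25]}
After line 3 (b.extend(a) appends [25, 27]): d = {'a': [25, 27], 'b': [25, 25, 27]}
After line 4: result = d['b'] = [25, 25, 27]

[25, 25, 27]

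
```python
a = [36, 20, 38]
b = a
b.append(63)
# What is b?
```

After line 1: a = [36, 20, 38]
After line 2 (b = a is an alias, same object): a = [36, 20, 38], b = [36, 20, 38]
After line 3 (b.append mutates the shared list): a = [36, 20, 38, 63], b = [36, 20, 38, 63]

[36, 20, 38, 63]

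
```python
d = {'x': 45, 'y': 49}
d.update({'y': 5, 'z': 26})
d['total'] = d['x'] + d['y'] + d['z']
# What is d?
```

After line 1: d = {'x': 45, 'y': 49}
After line 2 (y overwritten, z added): d = {'x': 45, 'y': 5, 'z': 26}
After line 3 (total = 45 + 5 + 26 = 76): d = {'x': 45, 'y': 5, 'z': 26, 'total': 76}

{'x': 45, 'y': 5, 'z': 26, 'total': 76}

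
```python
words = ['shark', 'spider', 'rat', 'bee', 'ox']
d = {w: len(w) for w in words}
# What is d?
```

{'shark': 5, 'spider': 6, 'rat': 3, 'bee': 3, 'ox': 2}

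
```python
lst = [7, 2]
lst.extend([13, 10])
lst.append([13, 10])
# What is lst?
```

After line 1: lst = [7, 2]
After line 2 (extend unpacks [13, 10]): lst = [7, 2, 13, 10]
After line 3 (append adds [13, 10] as single element): lst = [7, 2, 13, 10, [13, 10]]

[7, 2, 13, 10, [13, 10]]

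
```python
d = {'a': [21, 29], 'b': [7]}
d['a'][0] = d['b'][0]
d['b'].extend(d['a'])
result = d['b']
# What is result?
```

After line 1: d = {'a': [21, 29], 'b': [7]}
After line 2 (a[0] = b[0] = 7): d = {'a': [7, 29], 'b': [7]}
After line 3 (b.extend(a) appends [7, 29]): d = {'a': [7, 29], 'b': [7, 7, 29]}
After line 4: result = d['b'] = [7, 7, 29]

[7, 7, 29]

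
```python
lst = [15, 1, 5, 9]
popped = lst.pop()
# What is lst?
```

[15, 1, 5]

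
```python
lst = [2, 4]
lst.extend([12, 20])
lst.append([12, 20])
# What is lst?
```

After line 1: lst = [2, 4]
After line 2 (extend unpacks [12, 20]): lst = [2, 4, 12, 20]
After line 3 (append adds [12, 20] as single element): lst = [2, 4, 12, 20, [12, 20]]

[2, 4, 12, 20, [12, 20]]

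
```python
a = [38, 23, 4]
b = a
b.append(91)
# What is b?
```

After line 1: a = [38, 23, 4]
After line 2 (b = a is an alias, same object): a = [38, 23, 4], b = [38, 23, 4]
After line 3 (b.append mutates the shared list): a = [38, 23, 4, 91], b = [38, 23, 4, 91]

[38, 23, 4, 91]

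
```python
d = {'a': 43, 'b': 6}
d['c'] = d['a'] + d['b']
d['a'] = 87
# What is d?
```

After line 1: d = {'a': 43, 'b': 6}
After line 2 (d['c'] = 43 + 6): d = {'a': 43, 'b': 6, 'c': 49}
After line 3: d = {'a': 87, 'b': 6, 'c': 49}

{'a': 87, 'b': 6, 'c': 49}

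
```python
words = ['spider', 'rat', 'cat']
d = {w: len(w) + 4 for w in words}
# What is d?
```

{'spider': 10, 'rat': 7, 'cat': 7}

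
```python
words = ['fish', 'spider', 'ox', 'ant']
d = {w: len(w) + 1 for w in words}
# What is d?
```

{'fish': 5, 'spider': 7, 'ox': 3, 'ant': 4}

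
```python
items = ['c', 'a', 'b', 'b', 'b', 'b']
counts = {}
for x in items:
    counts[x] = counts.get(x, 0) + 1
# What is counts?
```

Initial: counts = {}, items = ['c', 'a', 'b', 'b', 'b', 'b']
See 'c': counts = {'c': 1}
See 'a': counts = {'c': 1, 'a': 1}
See 'b': counts = {'c': 1, 'a': 1, 'b': 1}
See 'b': counts = {'c': 1, 'a': 1, 'b': 2}
See 'b': counts = {'c': 1, 'a': 1, 'b': 3}
See 'b': counts = {'c': 1, 'a': 1, 'b': 4}

{'c': 1, 'a': 1, 'b': 4}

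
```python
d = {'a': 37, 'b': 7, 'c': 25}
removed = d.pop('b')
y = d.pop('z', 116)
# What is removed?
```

After line 1: d = {'a': 37, 'b': 7, 'c': 25}
After line 2 (pop 'b' returns 7): d = {'a': 37, 'c': 25}, removed = 7
After line 3 (pop 'z' missing, returns default 116): d = {'a': 37, 'c': 25}, y = 116

7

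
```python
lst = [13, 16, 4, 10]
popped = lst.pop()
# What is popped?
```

10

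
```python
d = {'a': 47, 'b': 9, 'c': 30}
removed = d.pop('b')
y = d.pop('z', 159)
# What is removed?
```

After line 1: d = {'a': 47, 'b': 9, 'c': 30}
After line 2 (pop 'b' returns 9): d = {'a': 47, 'c': 30}, removed = 9
After line 3 (pop 'z' missing, returns default 159): d = {'a': 47, 'c': 30}, y = 159

9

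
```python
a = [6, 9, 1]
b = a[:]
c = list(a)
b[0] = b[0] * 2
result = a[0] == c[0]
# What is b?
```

After line 1: a = [6, 9, 1]
After line 2 (b = a[:], copy): a = [6, 9, 1], b = [6, 9, 1]
After line 3 (c = list(a) is a copy, new object): c = [6, 9, 1]
After line 4 (b[0] = 6 * 2 = 12; only b mutates (copy)): a = [6, 9, 1], b = [12, 9, 1], c = [6, 9, 1]
After line 5 (a[0] = 6, c[0] = 6; result = True)

[12, 9, 1]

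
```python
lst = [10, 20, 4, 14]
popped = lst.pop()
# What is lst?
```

[10, 20, 4]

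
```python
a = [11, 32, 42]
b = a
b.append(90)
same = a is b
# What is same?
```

After line 1: a = [11, 32, 42]
After line 2 (b = a is an alias, same object): a = [11, 32, 42], b = [11, 32, 42]
After line 3 (b.append mutates the shared list): a = [11, 32, 42, 90], b = [11, 32, 42, 90]
After line 4 (same = a is b; same object -> True): same = True

True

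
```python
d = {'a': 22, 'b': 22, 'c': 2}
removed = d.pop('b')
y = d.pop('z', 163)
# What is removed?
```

After line 1: d = {'a': 22, 'b': 22, 'c': 2}
After line 2 (pop 'b' returns 22): d = {'a': 22, 'c': 2}, removed = 22
After line 3 (pop 'z' missing, returns default 163): d = {'a': 22, 'c': 2}, y = 163

22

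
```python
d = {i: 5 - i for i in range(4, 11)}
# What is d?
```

{4: 1, 5: 0, 6: -1, 7: -2, 8: -3, 9: -4, 10: -5}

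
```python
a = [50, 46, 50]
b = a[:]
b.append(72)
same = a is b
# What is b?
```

After line 1: a = [50, 46, 50]
After line 2 (b = a[:] is a shallow copy, new object): a = [50, 46, 50], b = [50, 46, 50]
After line 3 (append only mutates b): a = [50, 46, 50], b = [50, 46, 50, 72]
After line 4 (same = a is b; different objects -> False): same = False

[50, 46, 50, 72]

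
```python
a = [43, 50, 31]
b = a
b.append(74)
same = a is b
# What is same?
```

After line 1: a = [43, 50, 31]
After line 2 (b = a is an alias, same object): a = [43, 50, 31], b = [43, 50, 31]
After line 3 (b.append mutates the shared list): a = [43, 50, 31, 74], b = [43, 50, 31, 74]
After line 4 (same = a is b; same object -> True): same = True

True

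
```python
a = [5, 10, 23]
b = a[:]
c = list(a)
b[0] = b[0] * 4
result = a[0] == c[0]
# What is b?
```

After line 1: a = [5, 10, 23]
After line 2 (b = a[:], copy): a = [5, 10, 23], b = [5, 10, 23]
After line 3 (c = list(a) is a copy, new object): c = [5, 10, 23]
After line 4 (b[0] = 5 * 4 = 20; only b mutates (copy)): a = [5, 10, 23], b = [20, 10, 23], c = [5, 10, 23]
After line 5 (a[0] = 5, c[0] = 5; result = True)

[20, 10, 23]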